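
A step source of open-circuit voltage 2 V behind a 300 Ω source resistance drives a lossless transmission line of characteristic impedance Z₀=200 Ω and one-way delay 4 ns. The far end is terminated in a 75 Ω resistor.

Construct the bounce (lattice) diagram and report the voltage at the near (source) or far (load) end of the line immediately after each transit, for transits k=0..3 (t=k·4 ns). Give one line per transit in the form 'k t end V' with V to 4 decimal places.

0 0 source 0.8000
1 4 load 0.4364
2 8 source 0.3636
3 12 load 0.3967

Γ_L=-0.454545, Γ_S=0.200000; launch V₁=2·200/500=0.800000
k=0 src: V=0.8000
k=1 load: inc=0.800000, refl=0.800000·-0.454545=-0.3636; V=0.000000+0.800000+-0.363636=0.4364
k=2 src: inc=-0.363636, refl=-0.363636·0.200000=-0.0727; V=0.800000+-0.363636+-0.072727=0.3636
k=3 load: inc=-0.072727, refl=-0.072727·-0.454545=0.0331; V=0.436364+-0.072727+0.033058=0.3967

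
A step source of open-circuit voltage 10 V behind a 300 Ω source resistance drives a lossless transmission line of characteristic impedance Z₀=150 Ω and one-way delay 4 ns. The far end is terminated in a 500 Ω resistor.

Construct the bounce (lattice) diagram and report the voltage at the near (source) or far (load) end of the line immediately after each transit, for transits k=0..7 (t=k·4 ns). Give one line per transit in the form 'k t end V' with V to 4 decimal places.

0 0 source 3.3333
1 4 load 5.1282
2 8 source 5.7265
3 12 load 6.0487
4 16 source 6.1560
5 20 load 6.2139
6 24 source 6.2331
7 28 load 6.2435

Γ_L=0.538462, Γ_S=0.333333; launch V₁=10·150/450=3.333333
k=0 src: V=3.3333
k=1 load: inc=3.333333, refl=3.333333·0.538462=1.7949; V=0.000000+3.333333+1.794872=5.1282
k=2 src: inc=1.794872, refl=1.794872·0.333333=0.5983; V=3.333333+1.794872+0.598291=5.7265
k=3 load: inc=0.598291, refl=0.598291·0.538462=0.3222; V=5.128205+0.598291+0.322156=6.0487
k=4 src: inc=0.322156, refl=0.322156·0.333333=0.1074; V=5.726496+0.322156+0.107385=6.1560
k=5 load: inc=0.107385, refl=0.107385·0.538462=0.0578; V=6.048652+0.107385+0.057823=6.2139
k=6 src: inc=0.057823, refl=0.057823·0.333333=0.0193; V=6.156038+0.057823+0.019274=6.2331
k=7 load: inc=0.019274, refl=0.019274·0.538462=0.0104; V=6.213861+0.019274+0.010378=6.2435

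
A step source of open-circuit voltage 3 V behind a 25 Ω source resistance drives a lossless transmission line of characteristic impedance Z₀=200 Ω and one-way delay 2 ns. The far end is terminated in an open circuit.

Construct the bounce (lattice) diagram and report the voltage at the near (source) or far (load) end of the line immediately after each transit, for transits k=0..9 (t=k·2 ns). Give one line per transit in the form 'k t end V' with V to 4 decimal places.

0 0 source 2.6667
1 2 load 5.3333
2 4 source 3.2593
3 6 load 1.1852
4 8 source 2.7984
5 10 load 4.4115
6 12 source 3.1568
7 14 load 1.9021
8 16 source 2.8780
9 18 load 3.8539

Γ_L=1.000000, Γ_S=-0.777778; launch V₁=3·200/225=2.666667
k=0 src: V=2.6667
k=1 load: inc=2.666667, refl=2.666667·1.000000=2.6667; V=0.000000+2.666667+2.666667=5.3333
k=2 src: inc=2.666667, refl=2.666667·-0.777778=-2.0741; V=2.666667+2.666667+-2.074074=3.2593
k=3 load: inc=-2.074074, refl=-2.074074·1.000000=-2.0741; V=5.333333+-2.074074+-2.074074=1.1852
k=4 src: inc=-2.074074, refl=-2.074074·-0.777778=1.6132; V=3.259259+-2.074074+1.613169=2.7984
k=5 load: inc=1.613169, refl=1.613169·1.000000=1.6132; V=1.185185+1.613169+1.613169=4.4115
k=6 src: inc=1.613169, refl=1.613169·-0.777778=-1.2547; V=2.798354+1.613169+-1.254687=3.1568
k=7 load: inc=-1.254687, refl=-1.254687·1.000000=-1.2547; V=4.411523+-1.254687+-1.254687=1.9021
k=8 src: inc=-1.254687, refl=-1.254687·-0.777778=0.9759; V=3.156836+-1.254687+0.975867=2.8780
k=9 load: inc=0.975867, refl=0.975867·1.000000=0.9759; V=1.902149+0.975867+0.975867=3.8539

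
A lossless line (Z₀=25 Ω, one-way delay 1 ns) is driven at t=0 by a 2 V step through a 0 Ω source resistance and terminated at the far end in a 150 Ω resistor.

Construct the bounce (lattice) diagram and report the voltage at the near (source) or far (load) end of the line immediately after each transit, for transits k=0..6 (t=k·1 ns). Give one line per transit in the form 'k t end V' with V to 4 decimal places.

0 0 source 2.0000
1 1 load 3.4286
2 2 source 2.0000
3 3 load 0.9796
4 4 source 2.0000
5 5 load 2.7289
6 6 source 2.0000

Γ_L=0.714286, Γ_S=-1.000000; launch V₁=2·25/25=2.000000
k=0 src: V=2.0000
k=1 load: inc=2.000000, refl=2.000000·0.714286=1.4286; V=0.000000+2.000000+1.428571=3.4286
k=2 src: inc=1.428571, refl=1.428571·-1.000000=-1.4286; V=2.000000+1.428571+-1.428571=2.0000
k=3 load: inc=-1.428571, refl=-1.428571·0.714286=-1.0204; V=3.428571+-1.428571+-1.020408=0.9796
k=4 src: inc=-1.020408, refl=-1.020408·-1.000000=1.0204; V=2.000000+-1.020408+1.020408=2.0000
k=5 load: inc=1.020408, refl=1.020408·0.714286=0.7289; V=0.979592+1.020408+0.728863=2.7289
k=6 src: inc=0.728863, refl=0.728863·-1.000000=-0.7289; V=2.000000+0.728863+-0.728863=2.0000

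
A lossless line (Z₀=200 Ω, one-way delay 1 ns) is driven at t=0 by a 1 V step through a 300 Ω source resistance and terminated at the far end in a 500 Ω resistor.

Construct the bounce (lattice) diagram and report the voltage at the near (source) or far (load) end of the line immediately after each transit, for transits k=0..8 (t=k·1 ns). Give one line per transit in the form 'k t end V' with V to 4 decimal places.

Γ_L=0.428571, Γ_S=0.200000; launch V₁=1·200/500=0.400000
k=0 src: V=0.4000
k=1 load: inc=0.400000, refl=0.400000·0.428571=0.1714; V=0.000000+0.400000+0.171429=0.5714
k=2 src: inc=0.171429, refl=0.171429·0.200000=0.0343; V=0.400000+0.171429+0.034286=0.6057
k=3 load: inc=0.034286, refl=0.034286·0.428571=0.0147; V=0.571429+0.034286+0.014694=0.6204
k=4 src: inc=0.014694, refl=0.014694·0.200000=0.0029; V=0.605714+0.014694+0.002939=0.6233
k=5 load: inc=0.002939, refl=0.002939·0.428571=0.0013; V=0.620408+0.002939+0.001259=0.6246
k=6 src: inc=0.001259, refl=0.001259·0.200000=0.0003; V=0.623347+0.001259+0.000252=0.6249
k=7 load: inc=0.000252, refl=0.000252·0.428571=0.0001; V=0.624606+0.000252+0.000108=0.6250
k=8 src: inc=0.000108, refl=0.000108·0.200000=0.0000; V=0.624858+0.000108+0.000022=0.6250

0 0 source 0.4000
1 1 load 0.5714
2 2 source 0.6057
3 3 load 0.6204
4 4 source 0.6233
5 5 load 0.6246
6 6 source 0.6249
7 7 load 0.6250
8 8 source 0.6250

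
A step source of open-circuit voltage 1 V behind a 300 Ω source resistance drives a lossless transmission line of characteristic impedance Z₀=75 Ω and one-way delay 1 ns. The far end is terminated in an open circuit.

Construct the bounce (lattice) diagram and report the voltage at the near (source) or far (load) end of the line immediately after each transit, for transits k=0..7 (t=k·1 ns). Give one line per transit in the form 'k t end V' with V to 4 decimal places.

0 0 source 0.2000
1 1 load 0.4000
2 2 source 0.5200
3 3 load 0.6400
4 4 source 0.7120
5 5 load 0.7840
6 6 source 0.8272
7 7 load 0.8704

Γ_L=1.000000, Γ_S=0.600000; launch V₁=1·75/375=0.200000
k=0 src: V=0.2000
k=1 load: inc=0.200000, refl=0.200000·1.000000=0.2000; V=0.000000+0.200000+0.200000=0.4000
k=2 src: inc=0.200000, refl=0.200000·0.600000=0.1200; V=0.200000+0.200000+0.120000=0.5200
k=3 load: inc=0.120000, refl=0.120000·1.000000=0.1200; V=0.400000+0.120000+0.120000=0.6400
k=4 src: inc=0.120000, refl=0.120000·0.600000=0.0720; V=0.520000+0.120000+0.072000=0.7120
k=5 load: inc=0.072000, refl=0.072000·1.000000=0.0720; V=0.640000+0.072000+0.072000=0.7840
k=6 src: inc=0.072000, refl=0.072000·0.600000=0.0432; V=0.712000+0.072000+0.043200=0.8272
k=7 load: inc=0.043200, refl=0.043200·1.000000=0.0432; V=0.784000+0.043200+0.043200=0.8704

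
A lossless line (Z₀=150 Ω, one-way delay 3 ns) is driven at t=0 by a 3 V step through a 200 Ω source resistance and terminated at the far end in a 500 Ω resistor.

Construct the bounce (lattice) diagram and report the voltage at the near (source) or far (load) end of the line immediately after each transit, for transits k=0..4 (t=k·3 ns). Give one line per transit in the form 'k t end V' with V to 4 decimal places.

Γ_L=0.538462, Γ_S=0.142857; launch V₁=3·150/350=1.285714
k=0 src: V=1.2857
k=1 load: inc=1.285714, refl=1.285714·0.538462=0.6923; V=0.000000+1.285714+0.692308=1.9780
k=2 src: inc=0.692308, refl=0.692308·0.142857=0.0989; V=1.285714+0.692308+0.098901=2.0769
k=3 load: inc=0.098901, refl=0.098901·0.538462=0.0533; V=1.978022+0.098901+0.053254=2.1302
k=4 src: inc=0.053254, refl=0.053254·0.142857=0.0076; V=2.076923+0.053254+0.007608=2.1378

0 0 source 1.2857
1 3 load 1.9780
2 6 source 2.0769
3 9 load 2.1302
4 12 source 2.1378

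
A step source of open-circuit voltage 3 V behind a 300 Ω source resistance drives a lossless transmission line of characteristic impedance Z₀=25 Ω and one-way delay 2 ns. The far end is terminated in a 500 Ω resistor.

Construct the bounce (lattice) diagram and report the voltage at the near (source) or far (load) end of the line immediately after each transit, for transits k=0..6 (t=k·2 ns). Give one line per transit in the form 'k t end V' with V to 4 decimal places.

Γ_L=0.904762, Γ_S=0.846154; launch V₁=3·25/325=0.230769
k=0 src: V=0.2308
k=1 load: inc=0.230769, refl=0.230769·0.904762=0.2088; V=0.000000+0.230769+0.208791=0.4396
k=2 src: inc=0.208791, refl=0.208791·0.846154=0.1767; V=0.230769+0.208791+0.176669=0.6162
k=3 load: inc=0.176669, refl=0.176669·0.904762=0.1598; V=0.439560+0.176669+0.159844=0.7761
k=4 src: inc=0.159844, refl=0.159844·0.846154=0.1353; V=0.616230+0.159844+0.135252=0.9113
k=5 load: inc=0.135252, refl=0.135252·0.904762=0.1224; V=0.776074+0.135252+0.122371=1.0337
k=6 src: inc=0.122371, refl=0.122371·0.846154=0.1035; V=0.911326+0.122371+0.103545=1.1372

0 0 source 0.2308
1 2 load 0.4396
2 4 source 0.6162
3 6 load 0.7761
4 8 source 0.9113
5 10 load 1.0337
6 12 source 1.1372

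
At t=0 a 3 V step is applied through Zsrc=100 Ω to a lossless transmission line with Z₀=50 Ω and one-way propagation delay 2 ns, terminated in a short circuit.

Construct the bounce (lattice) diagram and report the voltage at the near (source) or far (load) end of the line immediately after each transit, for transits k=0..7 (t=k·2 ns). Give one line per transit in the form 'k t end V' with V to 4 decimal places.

Γ_L=-1.000000, Γ_S=0.333333; launch V₁=3·50/150=1.000000
k=0 src: V=1.0000
k=1 load: inc=1.000000, refl=1.000000·-1.000000=-1.0000; V=0.000000+1.000000+-1.000000=0.0000
k=2 src: inc=-1.000000, refl=-1.000000·0.333333=-0.3333; V=1.000000+-1.000000+-0.333333=-0.3333
k=3 load: inc=-0.333333, refl=-0.333333·-1.000000=0.3333; V=0.000000+-0.333333+0.333333=0.0000
k=4 src: inc=0.333333, refl=0.333333·0.333333=0.1111; V=-0.333333+0.333333+0.111111=0.1111
k=5 load: inc=0.111111, refl=0.111111·-1.000000=-0.1111; V=0.000000+0.111111+-0.111111=0.0000
k=6 src: inc=-0.111111, refl=-0.111111·0.333333=-0.0370; V=0.111111+-0.111111+-0.037037=-0.0370
k=7 load: inc=-0.037037, refl=-0.037037·-1.000000=0.0370; V=0.000000+-0.037037+0.037037=0.0000

0 0 source 1.0000
1 2 load 0.0000
2 4 source -0.3333
3 6 load 0.0000
4 8 source 0.1111
5 10 load 0.0000
6 12 source -0.0370
7 14 load 0.0000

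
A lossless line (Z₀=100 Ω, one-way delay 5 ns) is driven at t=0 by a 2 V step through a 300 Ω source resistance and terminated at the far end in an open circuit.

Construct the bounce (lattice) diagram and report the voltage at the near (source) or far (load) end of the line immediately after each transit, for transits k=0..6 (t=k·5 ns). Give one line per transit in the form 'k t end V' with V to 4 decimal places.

0 0 source 0.5000
1 5 load 1.0000
2 10 source 1.2500
3 15 load 1.5000
4 20 source 1.6250
5 25 load 1.7500
6 30 source 1.8125

Γ_L=1.000000, Γ_S=0.500000; launch V₁=2·100/400=0.500000
k=0 src: V=0.5000
k=1 load: inc=0.500000, refl=0.500000·1.000000=0.5000; V=0.000000+0.500000+0.500000=1.0000
k=2 src: inc=0.500000, refl=0.500000·0.500000=0.2500; V=0.500000+0.500000+0.250000=1.2500
k=3 load: inc=0.250000, refl=0.250000·1.000000=0.2500; V=1.000000+0.250000+0.250000=1.5000
k=4 src: inc=0.250000, refl=0.250000·0.500000=0.1250; V=1.250000+0.250000+0.125000=1.6250
k=5 load: inc=0.125000, refl=0.125000·1.000000=0.1250; V=1.500000+0.125000+0.125000=1.7500
k=6 src: inc=0.125000, refl=0.125000·0.500000=0.0625; V=1.625000+0.125000+0.062500=1.8125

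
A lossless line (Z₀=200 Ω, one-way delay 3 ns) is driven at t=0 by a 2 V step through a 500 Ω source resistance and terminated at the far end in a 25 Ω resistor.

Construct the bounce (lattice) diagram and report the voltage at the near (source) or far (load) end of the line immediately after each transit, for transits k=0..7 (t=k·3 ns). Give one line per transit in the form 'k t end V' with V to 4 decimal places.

0 0 source 0.5714
1 3 load 0.1270
2 6 source -0.0635
3 9 load 0.0847
4 12 source 0.1481
5 15 load 0.0988
6 18 source 0.0776
7 21 load 0.0941

Γ_L=-0.777778, Γ_S=0.428571; launch V₁=2·200/700=0.571429
k=0 src: V=0.5714
k=1 load: inc=0.571429, refl=0.571429·-0.777778=-0.4444; V=0.000000+0.571429+-0.444444=0.1270
k=2 src: inc=-0.444444, refl=-0.444444·0.428571=-0.1905; V=0.571429+-0.444444+-0.190476=-0.0635
k=3 load: inc=-0.190476, refl=-0.190476·-0.777778=0.1481; V=0.126984+-0.190476+0.148148=0.0847
k=4 src: inc=0.148148, refl=0.148148·0.428571=0.0635; V=-0.063492+0.148148+0.063492=0.1481
k=5 load: inc=0.063492, refl=0.063492·-0.777778=-0.0494; V=0.084656+0.063492+-0.049383=0.0988
k=6 src: inc=-0.049383, refl=-0.049383·0.428571=-0.0212; V=0.148148+-0.049383+-0.021164=0.0776
k=7 load: inc=-0.021164, refl=-0.021164·-0.777778=0.0165; V=0.098765+-0.021164+0.016461=0.0941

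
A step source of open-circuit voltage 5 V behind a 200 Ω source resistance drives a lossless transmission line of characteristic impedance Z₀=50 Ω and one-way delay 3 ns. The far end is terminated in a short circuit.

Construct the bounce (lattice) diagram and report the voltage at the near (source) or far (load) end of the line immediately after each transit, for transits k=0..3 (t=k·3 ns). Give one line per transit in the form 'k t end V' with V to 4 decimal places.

0 0 source 1.0000
1 3 load 0.0000
2 6 source -0.6000
3 9 load 0.0000

Γ_L=-1.000000, Γ_S=0.600000; launch V₁=5·50/250=1.000000
k=0 src: V=1.0000
k=1 load: inc=1.000000, refl=1.000000·-1.000000=-1.0000; V=0.000000+1.000000+-1.000000=0.0000
k=2 src: inc=-1.000000, refl=-1.000000·0.600000=-0.6000; V=1.000000+-1.000000+-0.600000=-0.6000
k=3 load: inc=-0.600000, refl=-0.600000·-1.000000=0.6000; V=0.000000+-0.600000+0.600000=0.0000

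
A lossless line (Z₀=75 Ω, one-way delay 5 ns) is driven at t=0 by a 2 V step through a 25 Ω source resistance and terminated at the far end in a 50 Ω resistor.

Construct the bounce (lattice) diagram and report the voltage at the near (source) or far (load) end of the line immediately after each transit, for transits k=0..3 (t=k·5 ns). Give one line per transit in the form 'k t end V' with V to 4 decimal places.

0 0 source 1.5000
1 5 load 1.2000
2 10 source 1.3500
3 15 load 1.3200

Γ_L=-0.200000, Γ_S=-0.500000; launch V₁=2·75/100=1.500000
k=0 src: V=1.5000
k=1 load: inc=1.500000, refl=1.500000·-0.200000=-0.3000; V=0.000000+1.500000+-0.300000=1.2000
k=2 src: inc=-0.300000, refl=-0.300000·-0.500000=0.1500; V=1.500000+-0.300000+0.150000=1.3500
k=3 load: inc=0.150000, refl=0.150000·-0.200000=-0.0300; V=1.200000+0.150000+-0.030000=1.3200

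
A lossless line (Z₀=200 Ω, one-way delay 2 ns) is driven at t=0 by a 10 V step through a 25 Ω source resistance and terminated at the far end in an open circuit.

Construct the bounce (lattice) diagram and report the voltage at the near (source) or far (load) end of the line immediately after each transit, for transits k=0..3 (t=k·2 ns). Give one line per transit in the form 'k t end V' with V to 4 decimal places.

Γ_L=1.000000, Γ_S=-0.777778; launch V₁=10·200/225=8.888889
k=0 src: V=8.8889
k=1 load: inc=8.888889, refl=8.888889·1.000000=8.8889; V=0.000000+8.888889+8.888889=17.7778
k=2 src: inc=8.888889, refl=8.888889·-0.777778=-6.9136; V=8.888889+8.888889+-6.913580=10.8642
k=3 load: inc=-6.913580, refl=-6.913580·1.000000=-6.9136; V=17.777778+-6.913580+-6.913580=3.9506

0 0 source 8.8889
1 2 load 17.7778
2 4 source 10.8642
3 6 load 3.9506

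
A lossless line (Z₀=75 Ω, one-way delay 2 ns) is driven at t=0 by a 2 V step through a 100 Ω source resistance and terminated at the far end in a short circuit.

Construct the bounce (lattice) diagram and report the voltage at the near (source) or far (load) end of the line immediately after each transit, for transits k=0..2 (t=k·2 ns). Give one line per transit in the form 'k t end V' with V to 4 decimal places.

0 0 source 0.8571
1 2 load 0.0000
2 4 source -0.1224

Γ_L=-1.000000, Γ_S=0.142857; launch V₁=2·75/175=0.857143
k=0 src: V=0.8571
k=1 load: inc=0.857143, refl=0.857143·-1.000000=-0.8571; V=0.000000+0.857143+-0.857143=0.0000
k=2 src: inc=-0.857143, refl=-0.857143·0.142857=-0.1224; V=0.857143+-0.857143+-0.122449=-0.1224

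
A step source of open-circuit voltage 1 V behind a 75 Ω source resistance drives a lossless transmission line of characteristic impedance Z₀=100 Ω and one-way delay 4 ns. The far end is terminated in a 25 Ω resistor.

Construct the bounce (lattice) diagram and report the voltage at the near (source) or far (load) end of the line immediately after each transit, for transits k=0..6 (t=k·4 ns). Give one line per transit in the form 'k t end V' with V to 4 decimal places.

Γ_L=-0.600000, Γ_S=-0.142857; launch V₁=1·100/175=0.571429
k=0 src: V=0.5714
k=1 load: inc=0.571429, refl=0.571429·-0.600000=-0.3429; V=0.000000+0.571429+-0.342857=0.2286
k=2 src: inc=-0.342857, refl=-0.342857·-0.142857=0.0490; V=0.571429+-0.342857+0.048980=0.2776
k=3 load: inc=0.048980, refl=0.048980·-0.600000=-0.0294; V=0.228571+0.048980+-0.029388=0.2482
k=4 src: inc=-0.029388, refl=-0.029388·-0.142857=0.0042; V=0.277551+-0.029388+0.004198=0.2524
k=5 load: inc=0.004198, refl=0.004198·-0.600000=-0.0025; V=0.248163+0.004198+-0.002519=0.2498
k=6 src: inc=-0.002519, refl=-0.002519·-0.142857=0.0004; V=0.252362+-0.002519+0.000360=0.2502

0 0 source 0.5714
1 4 load 0.2286
2 8 source 0.2776
3 12 load 0.2482
4 16 source 0.2524
5 20 load 0.2498
6 24 source 0.2502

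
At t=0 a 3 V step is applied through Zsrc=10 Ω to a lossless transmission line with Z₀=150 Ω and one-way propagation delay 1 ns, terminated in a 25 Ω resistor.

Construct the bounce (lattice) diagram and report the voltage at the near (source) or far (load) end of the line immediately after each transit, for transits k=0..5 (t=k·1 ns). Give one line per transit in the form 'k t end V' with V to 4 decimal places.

0 0 source 2.8125
1 1 load 0.8036
2 2 source 2.5614
3 3 load 1.3058
4 4 source 2.4044
5 5 load 1.6197

Γ_L=-0.714286, Γ_S=-0.875000; launch V₁=3·150/160=2.812500
k=0 src: V=2.8125
k=1 load: inc=2.812500, refl=2.812500·-0.714286=-2.0089; V=0.000000+2.812500+-2.008929=0.8036
k=2 src: inc=-2.008929, refl=-2.008929·-0.875000=1.7578; V=2.812500+-2.008929+1.757812=2.5614
k=3 load: inc=1.757812, refl=1.757812·-0.714286=-1.2556; V=0.803571+1.757812+-1.255580=1.3058
k=4 src: inc=-1.255580, refl=-1.255580·-0.875000=1.0986; V=2.561384+-1.255580+1.098633=2.4044
k=5 load: inc=1.098633, refl=1.098633·-0.714286=-0.7847; V=1.305804+1.098633+-0.784738=1.6197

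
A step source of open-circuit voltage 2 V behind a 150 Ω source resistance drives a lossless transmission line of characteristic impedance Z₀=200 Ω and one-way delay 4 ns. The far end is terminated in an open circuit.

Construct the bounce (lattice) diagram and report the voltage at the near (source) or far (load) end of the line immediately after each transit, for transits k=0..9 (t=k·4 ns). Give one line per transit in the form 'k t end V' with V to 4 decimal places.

Γ_L=1.000000, Γ_S=-0.142857; launch V₁=2·200/350=1.142857
k=0 src: V=1.1429
k=1 load: inc=1.142857, refl=1.142857·1.000000=1.1429; V=0.000000+1.142857+1.142857=2.2857
k=2 src: inc=1.142857, refl=1.142857·-0.142857=-0.1633; V=1.142857+1.142857+-0.163265=2.1224
k=3 load: inc=-0.163265, refl=-0.163265·1.000000=-0.1633; V=2.285714+-0.163265+-0.163265=1.9592
k=4 src: inc=-0.163265, refl=-0.163265·-0.142857=0.0233; V=2.122449+-0.163265+0.023324=1.9825
k=5 load: inc=0.023324, refl=0.023324·1.000000=0.0233; V=1.959184+0.023324+0.023324=2.0058
k=6 src: inc=0.023324, refl=0.023324·-0.142857=-0.0033; V=1.982507+0.023324+-0.003332=2.0025
k=7 load: inc=-0.003332, refl=-0.003332·1.000000=-0.0033; V=2.005831+-0.003332+-0.003332=1.9992
k=8 src: inc=-0.003332, refl=-0.003332·-0.142857=0.0005; V=2.002499+-0.003332+0.000476=1.9996
k=9 load: inc=0.000476, refl=0.000476·1.000000=0.0005; V=1.999167+0.000476+0.000476=2.0001

0 0 source 1.1429
1 4 load 2.2857
2 8 source 2.1224
3 12 load 1.9592
4 16 source 1.9825
5 20 load 2.0058
6 24 source 2.0025
7 28 load 1.9992
8 32 source 1.9996
9 36 load 2.0001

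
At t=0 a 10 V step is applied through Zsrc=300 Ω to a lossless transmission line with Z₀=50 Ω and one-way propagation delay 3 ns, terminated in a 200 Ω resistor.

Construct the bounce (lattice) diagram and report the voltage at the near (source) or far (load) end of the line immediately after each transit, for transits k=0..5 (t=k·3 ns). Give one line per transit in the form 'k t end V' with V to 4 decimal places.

Γ_L=0.600000, Γ_S=0.714286; launch V₁=10·50/350=1.428571
k=0 src: V=1.4286
k=1 load: inc=1.428571, refl=1.428571·0.600000=0.8571; V=0.000000+1.428571+0.857143=2.2857
k=2 src: inc=0.857143, refl=0.857143·0.714286=0.6122; V=1.428571+0.857143+0.612245=2.8980
k=3 load: inc=0.612245, refl=0.612245·0.600000=0.3673; V=2.285714+0.612245+0.367347=3.2653
k=4 src: inc=0.367347, refl=0.367347·0.714286=0.2624; V=2.897959+0.367347+0.262391=3.5277
k=5 load: inc=0.262391, refl=0.262391·0.600000=0.1574; V=3.265306+0.262391+0.157434=3.6851

0 0 source 1.4286
1 3 load 2.2857
2 6 source 2.8980
3 9 load 3.2653
4 12 source 3.5277
5 15 load 3.6851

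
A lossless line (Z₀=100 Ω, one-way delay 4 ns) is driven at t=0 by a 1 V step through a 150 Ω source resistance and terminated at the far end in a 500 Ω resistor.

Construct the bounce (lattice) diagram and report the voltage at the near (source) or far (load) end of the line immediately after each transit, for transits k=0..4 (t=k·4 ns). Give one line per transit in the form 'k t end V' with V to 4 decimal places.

Γ_L=0.666667, Γ_S=0.200000; launch V₁=1·100/250=0.400000
k=0 src: V=0.4000
k=1 load: inc=0.400000, refl=0.400000·0.666667=0.2667; V=0.000000+0.400000+0.266667=0.6667
k=2 src: inc=0.266667, refl=0.266667·0.200000=0.0533; V=0.400000+0.266667+0.053333=0.7200
k=3 load: inc=0.053333, refl=0.053333·0.666667=0.0356; V=0.666667+0.053333+0.035556=0.7556
k=4 src: inc=0.035556, refl=0.035556·0.200000=0.0071; V=0.720000+0.035556+0.007111=0.7627

0 0 source 0.4000
1 4 load 0.6667
2 8 source 0.7200
3 12 load 0.7556
4 16 source 0.7627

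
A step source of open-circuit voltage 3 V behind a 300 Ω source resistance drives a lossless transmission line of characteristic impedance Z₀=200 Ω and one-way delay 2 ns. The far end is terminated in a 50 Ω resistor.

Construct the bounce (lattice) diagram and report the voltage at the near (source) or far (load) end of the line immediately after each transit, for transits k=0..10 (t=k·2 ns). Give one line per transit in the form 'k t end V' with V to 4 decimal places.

Γ_L=-0.600000, Γ_S=0.200000; launch V₁=3·200/500=1.200000
k=0 src: V=1.2000
k=1 load: inc=1.200000, refl=1.200000·-0.600000=-0.7200; V=0.000000+1.200000+-0.720000=0.4800
k=2 src: inc=-0.720000, refl=-0.720000·0.200000=-0.1440; V=1.200000+-0.720000+-0.144000=0.3360
k=3 load: inc=-0.144000, refl=-0.144000·-0.600000=0.0864; V=0.480000+-0.144000+0.086400=0.4224
k=4 src: inc=0.086400, refl=0.086400·0.200000=0.0173; V=0.336000+0.086400+0.017280=0.4397
k=5 load: inc=0.017280, refl=0.017280·-0.600000=-0.0104; V=0.422400+0.017280+-0.010368=0.4293
k=6 src: inc=-0.010368, refl=-0.010368·0.200000=-0.0021; V=0.439680+-0.010368+-0.002074=0.4272
k=7 load: inc=-0.002074, refl=-0.002074·-0.600000=0.0012; V=0.429312+-0.002074+0.001244=0.4285
k=8 src: inc=0.001244, refl=0.001244·0.200000=0.0002; V=0.427238+0.001244+0.000249=0.4287
k=9 load: inc=0.000249, refl=0.000249·-0.600000=-0.0001; V=0.428483+0.000249+-0.000149=0.4286
k=10 src: inc=-0.000149, refl=-0.000149·0.200000=-0.0000; V=0.428731+-0.000149+-0.000030=0.4286

0 0 source 1.2000
1 2 load 0.4800
2 4 source 0.3360
3 6 load 0.4224
4 8 source 0.4397
5 10 load 0.4293
6 12 source 0.4272
7 14 load 0.4285
8 16 source 0.4287
9 18 load 0.4286
10 20 source 0.4286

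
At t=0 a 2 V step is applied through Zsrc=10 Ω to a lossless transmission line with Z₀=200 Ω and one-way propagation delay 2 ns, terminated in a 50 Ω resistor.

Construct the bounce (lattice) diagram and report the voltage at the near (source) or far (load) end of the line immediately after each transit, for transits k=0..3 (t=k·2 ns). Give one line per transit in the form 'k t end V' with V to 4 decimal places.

Γ_L=-0.600000, Γ_S=-0.904762; launch V₁=2·200/210=1.904762
k=0 src: V=1.9048
k=1 load: inc=1.904762, refl=1.904762·-0.600000=-1.1429; V=0.000000+1.904762+-1.142857=0.7619
k=2 src: inc=-1.142857, refl=-1.142857·-0.904762=1.0340; V=1.904762+-1.142857+1.034014=1.7959
k=3 load: inc=1.034014, refl=1.034014·-0.600000=-0.6204; V=0.761905+1.034014+-0.620408=1.1755

0 0 source 1.9048
1 2 load 0.7619
2 4 source 1.7959
3 6 load 1.1755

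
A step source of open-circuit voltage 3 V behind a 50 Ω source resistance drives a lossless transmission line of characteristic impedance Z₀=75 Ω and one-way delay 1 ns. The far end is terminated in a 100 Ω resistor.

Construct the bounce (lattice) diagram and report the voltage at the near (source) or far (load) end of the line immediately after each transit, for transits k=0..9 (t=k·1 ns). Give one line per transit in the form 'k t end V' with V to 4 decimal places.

0 0 source 1.8000
1 1 load 2.0571
2 2 source 2.0057
3 3 load 1.9984
4 4 source 1.9998
5 5 load 2.0000
6 6 source 2.0000
7 7 load 2.0000
8 8 source 2.0000
9 9 load 2.0000

Γ_L=0.142857, Γ_S=-0.200000; launch V₁=3·75/125=1.800000
k=0 src: V=1.8000
k=1 load: inc=1.800000, refl=1.800000·0.142857=0.2571; V=0.000000+1.800000+0.257143=2.0571
k=2 src: inc=0.257143, refl=0.257143·-0.200000=-0.0514; V=1.800000+0.257143+-0.051429=2.0057
k=3 load: inc=-0.051429, refl=-0.051429·0.142857=-0.0073; V=2.057143+-0.051429+-0.007347=1.9984
k=4 src: inc=-0.007347, refl=-0.007347·-0.200000=0.0015; V=2.005714+-0.007347+0.001469=1.9998
k=5 load: inc=0.001469, refl=0.001469·0.142857=0.0002; V=1.998367+0.001469+0.000210=2.0000
k=6 src: inc=0.000210, refl=0.000210·-0.200000=-0.0000; V=1.999837+0.000210+-0.000042=2.0000
k=7 load: inc=-0.000042, refl=-0.000042·0.142857=-0.0000; V=2.000047+-0.000042+-0.000006=2.0000
k=8 src: inc=-0.000006, refl=-0.000006·-0.200000=0.0000; V=2.000005+-0.000006+0.000001=2.0000
k=9 load: inc=0.000001, refl=0.000001·0.142857=0.0000; V=1.999999+0.000001+0.000000=2.0000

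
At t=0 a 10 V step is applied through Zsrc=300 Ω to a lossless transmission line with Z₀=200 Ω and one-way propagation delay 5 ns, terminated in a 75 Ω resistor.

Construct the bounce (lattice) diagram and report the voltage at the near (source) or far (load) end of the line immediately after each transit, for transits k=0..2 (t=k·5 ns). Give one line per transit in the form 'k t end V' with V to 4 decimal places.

Γ_L=-0.454545, Γ_S=0.200000; launch V₁=10·200/500=4.000000
k=0 src: V=4.0000
k=1 load: inc=4.000000, refl=4.000000·-0.454545=-1.8182; V=0.000000+4.000000+-1.818182=2.1818
k=2 src: inc=-1.818182, refl=-1.818182·0.200000=-0.3636; V=4.000000+-1.818182+-0.363636=1.8182

0 0 source 4.0000
1 5 load 2.1818
2 10 source 1.8182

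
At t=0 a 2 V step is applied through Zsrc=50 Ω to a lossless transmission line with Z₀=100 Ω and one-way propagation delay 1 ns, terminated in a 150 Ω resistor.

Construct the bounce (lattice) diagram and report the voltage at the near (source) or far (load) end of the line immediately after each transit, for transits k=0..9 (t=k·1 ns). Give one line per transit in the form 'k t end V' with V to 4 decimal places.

0 0 source 1.3333
1 1 load 1.6000
2 2 source 1.5111
3 3 load 1.4933
4 4 source 1.4993
5 5 load 1.5004
6 6 source 1.5000
7 7 load 1.5000
8 8 source 1.5000
9 9 load 1.5000

Γ_L=0.200000, Γ_S=-0.333333; launch V₁=2·100/150=1.333333
k=0 src: V=1.3333
k=1 load: inc=1.333333, refl=1.333333·0.200000=0.2667; V=0.000000+1.333333+0.266667=1.6000
k=2 src: inc=0.266667, refl=0.266667·-0.333333=-0.0889; V=1.333333+0.266667+-0.088889=1.5111
k=3 load: inc=-0.088889, refl=-0.088889·0.200000=-0.0178; V=1.600000+-0.088889+-0.017778=1.4933
k=4 src: inc=-0.017778, refl=-0.017778·-0.333333=0.0059; V=1.511111+-0.017778+0.005926=1.4993
k=5 load: inc=0.005926, refl=0.005926·0.200000=0.0012; V=1.493333+0.005926+0.001185=1.5004
k=6 src: inc=0.001185, refl=0.001185·-0.333333=-0.0004; V=1.499259+0.001185+-0.000395=1.5000
k=7 load: inc=-0.000395, refl=-0.000395·0.200000=-0.0001; V=1.500444+-0.000395+-0.000079=1.5000
k=8 src: inc=-0.000079, refl=-0.000079·-0.333333=0.0000; V=1.500049+-0.000079+0.000026=1.5000
k=9 load: inc=0.000026, refl=0.000026·0.200000=0.0000; V=1.499970+0.000026+0.000005=1.5000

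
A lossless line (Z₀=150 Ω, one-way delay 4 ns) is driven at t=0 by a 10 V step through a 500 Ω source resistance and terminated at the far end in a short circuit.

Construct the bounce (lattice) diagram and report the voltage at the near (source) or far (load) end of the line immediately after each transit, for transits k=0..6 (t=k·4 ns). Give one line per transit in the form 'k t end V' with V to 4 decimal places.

Γ_L=-1.000000, Γ_S=0.538462; launch V₁=10·150/650=2.307692
k=0 src: V=2.3077
k=1 load: inc=2.307692, refl=2.307692·-1.000000=-2.3077; V=0.000000+2.307692+-2.307692=0.0000
k=2 src: inc=-2.307692, refl=-2.307692·0.538462=-1.2426; V=2.307692+-2.307692+-1.242604=-1.2426
k=3 load: inc=-1.242604, refl=-1.242604·-1.000000=1.2426; V=0.000000+-1.242604+1.242604=0.0000
k=4 src: inc=1.242604, refl=1.242604·0.538462=0.6691; V=-1.242604+1.242604+0.669094=0.6691
k=5 load: inc=0.669094, refl=0.669094·-1.000000=-0.6691; V=0.000000+0.669094+-0.669094=0.0000
k=6 src: inc=-0.669094, refl=-0.669094·0.538462=-0.3603; V=0.669094+-0.669094+-0.360282=-0.3603

0 0 source 2.3077
1 4 load 0.0000
2 8 source -1.2426
3 12 load 0.0000
4 16 source 0.6691
5 20 load 0.0000
6 24 source -0.3603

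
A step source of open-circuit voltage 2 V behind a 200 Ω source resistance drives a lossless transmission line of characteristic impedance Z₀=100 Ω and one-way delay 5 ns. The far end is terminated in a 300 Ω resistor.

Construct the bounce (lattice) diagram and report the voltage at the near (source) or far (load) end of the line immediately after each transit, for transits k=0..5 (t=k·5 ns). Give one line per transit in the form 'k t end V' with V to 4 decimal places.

0 0 source 0.6667
1 5 load 1.0000
2 10 source 1.1111
3 15 load 1.1667
4 20 source 1.1852
5 25 load 1.1944

Γ_L=0.500000, Γ_S=0.333333; launch V₁=2·100/300=0.666667
k=0 src: V=0.6667
k=1 load: inc=0.666667, refl=0.666667·0.500000=0.3333; V=0.000000+0.666667+0.333333=1.0000
k=2 src: inc=0.333333, refl=0.333333·0.333333=0.1111; V=0.666667+0.333333+0.111111=1.1111
k=3 load: inc=0.111111, refl=0.111111·0.500000=0.0556; V=1.000000+0.111111+0.055556=1.1667
k=4 src: inc=0.055556, refl=0.055556·0.333333=0.0185; V=1.111111+0.055556+0.018519=1.1852
k=5 load: inc=0.018519, refl=0.018519·0.500000=0.0093; V=1.166667+0.018519+0.009259=1.1944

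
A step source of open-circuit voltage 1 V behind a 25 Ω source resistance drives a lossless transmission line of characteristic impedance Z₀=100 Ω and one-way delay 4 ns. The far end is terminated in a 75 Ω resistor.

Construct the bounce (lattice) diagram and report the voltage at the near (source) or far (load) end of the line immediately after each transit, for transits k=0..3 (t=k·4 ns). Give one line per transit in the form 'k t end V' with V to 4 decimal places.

Γ_L=-0.142857, Γ_S=-0.600000; launch V₁=1·100/125=0.800000
k=0 src: V=0.8000
k=1 load: inc=0.800000, refl=0.800000·-0.142857=-0.1143; V=0.000000+0.800000+-0.114286=0.6857
k=2 src: inc=-0.114286, refl=-0.114286·-0.600000=0.0686; V=0.800000+-0.114286+0.068571=0.7543
k=3 load: inc=0.068571, refl=0.068571·-0.142857=-0.0098; V=0.685714+0.068571+-0.009796=0.7445

0 0 source 0.8000
1 4 load 0.6857
2 8 source 0.7543
3 12 load 0.7445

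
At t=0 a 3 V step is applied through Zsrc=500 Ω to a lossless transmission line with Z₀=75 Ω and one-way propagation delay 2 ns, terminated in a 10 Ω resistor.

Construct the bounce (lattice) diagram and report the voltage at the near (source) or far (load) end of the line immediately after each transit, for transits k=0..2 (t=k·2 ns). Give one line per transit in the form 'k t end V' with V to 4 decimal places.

0 0 source 0.3913
1 2 load 0.0921
2 4 source -0.1291

Γ_L=-0.764706, Γ_S=0.739130; launch V₁=3·75/575=0.391304
k=0 src: V=0.3913
k=1 load: inc=0.391304, refl=0.391304·-0.764706=-0.2992; V=0.000000+0.391304+-0.299233=0.0921
k=2 src: inc=-0.299233, refl=-0.299233·0.739130=-0.2212; V=0.391304+-0.299233+-0.221172=-0.1291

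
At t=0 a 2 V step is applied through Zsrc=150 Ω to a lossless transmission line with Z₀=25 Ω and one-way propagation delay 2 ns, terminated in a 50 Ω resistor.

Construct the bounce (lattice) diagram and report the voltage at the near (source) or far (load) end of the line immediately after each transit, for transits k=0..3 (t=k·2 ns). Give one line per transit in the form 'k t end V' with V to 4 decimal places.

0 0 source 0.2857
1 2 load 0.3810
2 4 source 0.4490
3 6 load 0.4717

Γ_L=0.333333, Γ_S=0.714286; launch V₁=2·25/175=0.285714
k=0 src: V=0.2857
k=1 load: inc=0.285714, refl=0.285714·0.333333=0.0952; V=0.000000+0.285714+0.095238=0.3810
k=2 src: inc=0.095238, refl=0.095238·0.714286=0.0680; V=0.285714+0.095238+0.068027=0.4490
k=3 load: inc=0.068027, refl=0.068027·0.333333=0.0227; V=0.380952+0.068027+0.022676=0.4717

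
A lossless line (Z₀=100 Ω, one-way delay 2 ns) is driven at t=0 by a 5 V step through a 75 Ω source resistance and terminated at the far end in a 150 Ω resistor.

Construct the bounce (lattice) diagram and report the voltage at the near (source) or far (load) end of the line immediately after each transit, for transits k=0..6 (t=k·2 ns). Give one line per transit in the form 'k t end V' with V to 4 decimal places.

Γ_L=0.200000, Γ_S=-0.142857; launch V₁=5·100/175=2.857143
k=0 src: V=2.8571
k=1 load: inc=2.857143, refl=2.857143·0.200000=0.5714; V=0.000000+2.857143+0.571429=3.4286
k=2 src: inc=0.571429, refl=0.571429·-0.142857=-0.0816; V=2.857143+0.571429+-0.081633=3.3469
k=3 load: inc=-0.081633, refl=-0.081633·0.200000=-0.0163; V=3.428571+-0.081633+-0.016327=3.3306
k=4 src: inc=-0.016327, refl=-0.016327·-0.142857=0.0023; V=3.346939+-0.016327+0.002332=3.3329
k=5 load: inc=0.002332, refl=0.002332·0.200000=0.0005; V=3.330612+0.002332+0.000466=3.3334
k=6 src: inc=0.000466, refl=0.000466·-0.142857=-0.0001; V=3.332945+0.000466+-0.000067=3.3333

0 0 source 2.8571
1 2 load 3.4286
2 4 source 3.3469
3 6 load 3.3306
4 8 source 3.3329
5 10 load 3.3334
6 12 source 3.3333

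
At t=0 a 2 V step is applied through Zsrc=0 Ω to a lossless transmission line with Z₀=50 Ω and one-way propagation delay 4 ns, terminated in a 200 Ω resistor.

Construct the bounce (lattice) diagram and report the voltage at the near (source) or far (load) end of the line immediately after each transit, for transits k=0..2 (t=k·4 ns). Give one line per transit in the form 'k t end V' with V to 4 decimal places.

Γ_L=0.600000, Γ_S=-1.000000; launch V₁=2·50/50=2.000000
k=0 src: V=2.0000
k=1 load: inc=2.000000, refl=2.000000·0.600000=1.2000; V=0.000000+2.000000+1.200000=3.2000
k=2 src: inc=1.200000, refl=1.200000·-1.000000=-1.2000; V=2.000000+1.200000+-1.200000=2.0000

0 0 source 2.0000
1 4 load 3.2000
2 8 source 2.0000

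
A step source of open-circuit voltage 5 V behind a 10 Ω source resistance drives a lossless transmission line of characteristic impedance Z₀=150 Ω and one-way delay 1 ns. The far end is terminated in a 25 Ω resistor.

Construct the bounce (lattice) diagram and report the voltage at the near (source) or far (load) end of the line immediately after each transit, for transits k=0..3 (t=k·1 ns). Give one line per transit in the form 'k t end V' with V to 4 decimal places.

0 0 source 4.6875
1 1 load 1.3393
2 2 source 4.2690
3 3 load 2.1763

Γ_L=-0.714286, Γ_S=-0.875000; launch V₁=5·150/160=4.687500
k=0 src: V=4.6875
k=1 load: inc=4.687500, refl=4.687500·-0.714286=-3.3482; V=0.000000+4.687500+-3.348214=1.3393
k=2 src: inc=-3.348214, refl=-3.348214·-0.875000=2.9297; V=4.687500+-3.348214+2.929688=4.2690
k=3 load: inc=2.929688, refl=2.929688·-0.714286=-2.0926; V=1.339286+2.929688+-2.092634=2.1763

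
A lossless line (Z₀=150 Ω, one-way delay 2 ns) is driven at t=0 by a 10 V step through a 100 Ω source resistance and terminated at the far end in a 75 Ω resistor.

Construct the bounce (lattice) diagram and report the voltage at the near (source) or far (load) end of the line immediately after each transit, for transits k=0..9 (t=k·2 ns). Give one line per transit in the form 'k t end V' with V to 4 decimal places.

0 0 source 6.0000
1 2 load 4.0000
2 4 source 4.4000
3 6 load 4.2667
4 8 source 4.2933
5 10 load 4.2844
6 12 source 4.2862
7 14 load 4.2856
8 16 source 4.2857
9 18 load 4.2857

Γ_L=-0.333333, Γ_S=-0.200000; launch V₁=10·150/250=6.000000
k=0 src: V=6.0000
k=1 load: inc=6.000000, refl=6.000000·-0.333333=-2.0000; V=0.000000+6.000000+-2.000000=4.0000
k=2 src: inc=-2.000000, refl=-2.000000·-0.200000=0.4000; V=6.000000+-2.000000+0.400000=4.4000
k=3 load: inc=0.400000, refl=0.400000·-0.333333=-0.1333; V=4.000000+0.400000+-0.133333=4.2667
k=4 src: inc=-0.133333, refl=-0.133333·-0.200000=0.0267; V=4.400000+-0.133333+0.026667=4.2933
k=5 load: inc=0.026667, refl=0.026667·-0.333333=-0.0089; V=4.266667+0.026667+-0.008889=4.2844
k=6 src: inc=-0.008889, refl=-0.008889·-0.200000=0.0018; V=4.293333+-0.008889+0.001778=4.2862
k=7 load: inc=0.001778, refl=0.001778·-0.333333=-0.0006; V=4.284444+0.001778+-0.000593=4.2856
k=8 src: inc=-0.000593, refl=-0.000593·-0.200000=0.0001; V=4.286222+-0.000593+0.000119=4.2857
k=9 load: inc=0.000119, refl=0.000119·-0.333333=-0.0000; V=4.285630+0.000119+-0.000040=4.2857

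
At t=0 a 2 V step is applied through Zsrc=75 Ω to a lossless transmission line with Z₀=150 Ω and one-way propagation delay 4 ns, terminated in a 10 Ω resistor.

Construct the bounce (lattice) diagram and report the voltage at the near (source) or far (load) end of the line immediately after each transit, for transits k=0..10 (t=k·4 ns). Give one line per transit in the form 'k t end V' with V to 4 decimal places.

0 0 source 1.3333
1 4 load 0.1667
2 8 source 0.5556
3 12 load 0.2153
4 16 source 0.3287
5 20 load 0.2295
6 24 source 0.2625
7 28 load 0.2336
8 32 source 0.2432
9 36 load 0.2348
10 40 source 0.2376

Γ_L=-0.875000, Γ_S=-0.333333; launch V₁=2·150/225=1.333333
k=0 src: V=1.3333
k=1 load: inc=1.333333, refl=1.333333·-0.875000=-1.1667; V=0.000000+1.333333+-1.166667=0.1667
k=2 src: inc=-1.166667, refl=-1.166667·-0.333333=0.3889; V=1.333333+-1.166667+0.388889=0.5556
k=3 load: inc=0.388889, refl=0.388889·-0.875000=-0.3403; V=0.166667+0.388889+-0.340278=0.2153
k=4 src: inc=-0.340278, refl=-0.340278·-0.333333=0.1134; V=0.555556+-0.340278+0.113426=0.3287
k=5 load: inc=0.113426, refl=0.113426·-0.875000=-0.0992; V=0.215278+0.113426+-0.099248=0.2295
k=6 src: inc=-0.099248, refl=-0.099248·-0.333333=0.0331; V=0.328704+-0.099248+0.033083=0.2625
k=7 load: inc=0.033083, refl=0.033083·-0.875000=-0.0289; V=0.229456+0.033083+-0.028947=0.2336
k=8 src: inc=-0.028947, refl=-0.028947·-0.333333=0.0096; V=0.262539+-0.028947+0.009649=0.2432
k=9 load: inc=0.009649, refl=0.009649·-0.875000=-0.0084; V=0.233591+0.009649+-0.008443=0.2348
k=10 src: inc=-0.008443, refl=-0.008443·-0.333333=0.0028; V=0.243240+-0.008443+0.002814=0.2376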